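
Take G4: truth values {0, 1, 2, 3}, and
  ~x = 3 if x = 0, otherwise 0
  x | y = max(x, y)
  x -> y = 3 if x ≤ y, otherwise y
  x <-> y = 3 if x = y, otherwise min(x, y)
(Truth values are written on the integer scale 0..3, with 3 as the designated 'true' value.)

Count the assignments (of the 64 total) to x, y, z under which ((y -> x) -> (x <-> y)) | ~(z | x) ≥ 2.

value 3: 40 assignments (counts)
value 2: 4 assignments (counts)
value 1: 8 assignments
value 0: 12 assignments
So 44 of the 64 assignments meet the threshold.

44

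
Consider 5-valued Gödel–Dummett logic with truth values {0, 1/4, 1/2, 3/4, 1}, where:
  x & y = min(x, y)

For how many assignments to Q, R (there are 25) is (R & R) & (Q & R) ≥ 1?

value 1: 1 assignment (counts)
value 3/4: 3 assignments
value 1/2: 5 assignments
value 1/4: 7 assignments
value 0: 9 assignments
So 1 of the 25 assignments meets the threshold.

1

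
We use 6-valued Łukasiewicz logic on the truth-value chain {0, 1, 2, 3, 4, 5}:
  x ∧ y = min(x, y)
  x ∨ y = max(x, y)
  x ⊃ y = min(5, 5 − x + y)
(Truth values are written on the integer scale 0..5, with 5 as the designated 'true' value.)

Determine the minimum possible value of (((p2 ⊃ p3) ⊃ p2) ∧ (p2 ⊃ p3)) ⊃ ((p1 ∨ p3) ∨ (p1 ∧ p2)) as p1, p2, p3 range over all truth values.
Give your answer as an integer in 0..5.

2

Take p1 = 0, p2 = 2, p3 = 0:
p2 ⊃ p3 = 2 ⊃ 0 = 3
(p2 ⊃ p3) ⊃ p2 = 3 ⊃ 2 = 4
p2 ⊃ p3 = 2 ⊃ 0 = 3
((p2 ⊃ p3) ⊃ p2) ∧ (p2 ⊃ p3) = 4 ∧ 3 = 3
p1 ∨ p3 = 0 ∨ 0 = 0
p1 ∧ p2 = 0 ∧ 2 = 0
(p1 ∨ p3) ∨ (p1 ∧ p2) = 0 ∨ 0 = 0
(((p2 ⊃ p3) ⊃ p2) ∧ (p2 ⊃ p3)) ⊃ ((p1 ∨ p3) ∨ (p1 ∧ p2)) = 3 ⊃ 0 = 2
No assignment yields a value below 2, so this is the minimum.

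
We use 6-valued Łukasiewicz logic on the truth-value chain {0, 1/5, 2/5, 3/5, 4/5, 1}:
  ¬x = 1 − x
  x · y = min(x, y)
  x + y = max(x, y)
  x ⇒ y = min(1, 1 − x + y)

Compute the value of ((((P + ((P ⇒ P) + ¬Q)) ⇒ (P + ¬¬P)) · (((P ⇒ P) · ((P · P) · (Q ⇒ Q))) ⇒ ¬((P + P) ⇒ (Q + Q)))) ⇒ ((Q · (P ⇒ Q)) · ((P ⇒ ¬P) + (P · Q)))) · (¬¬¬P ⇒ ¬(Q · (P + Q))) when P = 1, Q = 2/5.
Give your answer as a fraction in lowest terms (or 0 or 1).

P ⇒ P = 1 ⇒ 1 = 1
¬Q = ¬2/5 = 3/5
(P ⇒ P) + ¬Q = 1 + 3/5 = 1
P + ((P ⇒ P) + ¬Q) = 1 + 1 = 1
¬P = ¬1 = 0
¬¬P = ¬0 = 1
P + ¬¬P = 1 + 1 = 1
(P + ((P ⇒ P) + ¬Q)) ⇒ (P + ¬¬P) = 1 ⇒ 1 = 1
P ⇒ P = 1 ⇒ 1 = 1
P · P = 1 · 1 = 1
Q ⇒ Q = 2/5 ⇒ 2/5 = 1
(P · P) · (Q ⇒ Q) = 1 · 1 = 1
(P ⇒ P) · ((P · P) · (Q ⇒ Q)) = 1 · 1 = 1
P + P = 1 + 1 = 1
Q + Q = 2/5 + 2/5 = 2/5
(P + P) ⇒ (Q + Q) = 1 ⇒ 2/5 = 2/5
¬((P + P) ⇒ (Q + Q)) = ¬2/5 = 3/5
((P ⇒ P) · ((P · P) · (Q ⇒ Q))) ⇒ ¬((P + P) ⇒ (Q + Q)) = 1 ⇒ 3/5 = 3/5
((P + ((P ⇒ P) + ¬Q)) ⇒ (P + ¬¬P)) · (((P ⇒ P) · ((P · P) · (Q ⇒ Q))) ⇒ ¬((P + P) ⇒ (Q + Q))) = 1 · 3/5 = 3/5
P ⇒ Q = 1 ⇒ 2/5 = 2/5
Q · (P ⇒ Q) = 2/5 · 2/5 = 2/5
¬P = ¬1 = 0
P ⇒ ¬P = 1 ⇒ 0 = 0
P · Q = 1 · 2/5 = 2/5
(P ⇒ ¬P) + (P · Q) = 0 + 2/5 = 2/5
(Q · (P ⇒ Q)) · ((P ⇒ ¬P) + (P · Q)) = 2/5 · 2/5 = 2/5
(((P + ((P ⇒ P) + ¬Q)) ⇒ (P + ¬¬P)) · (((P ⇒ P) · ((P · P) · (Q ⇒ Q))) ⇒ ¬((P + P) ⇒ (Q + Q)))) ⇒ ((Q · (P ⇒ Q)) · ((P ⇒ ¬P) + (P · Q))) = 3/5 ⇒ 2/5 = 4/5
¬P = ¬1 = 0
¬¬P = ¬0 = 1
¬¬¬P = ¬1 = 0
P + Q = 1 + 2/5 = 1
Q · (P + Q) = 2/5 · 1 = 2/5
¬(Q · (P + Q)) = ¬2/5 = 3/5
¬¬¬P ⇒ ¬(Q · (P + Q)) = 0 ⇒ 3/5 = 1
((((P + ((P ⇒ P) + ¬Q)) ⇒ (P + ¬¬P)) · (((P ⇒ P) · ((P · P) · (Q ⇒ Q))) ⇒ ¬((P + P) ⇒ (Q + Q)))) ⇒ ((Q · (P ⇒ Q)) · ((P ⇒ ¬P) + (P · Q)))) · (¬¬¬P ⇒ ¬(Q · (P + Q))) = 4/5 · 1 = 4/5

4/5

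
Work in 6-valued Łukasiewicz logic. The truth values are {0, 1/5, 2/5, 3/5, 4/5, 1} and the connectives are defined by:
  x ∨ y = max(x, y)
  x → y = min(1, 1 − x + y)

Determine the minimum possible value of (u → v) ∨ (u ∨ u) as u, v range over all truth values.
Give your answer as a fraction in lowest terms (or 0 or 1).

3/5

Take u = 2/5, v = 0:
u → v = 2/5 → 0 = 3/5
u ∨ u = 2/5 ∨ 2/5 = 2/5
(u → v) ∨ (u ∨ u) = 3/5 ∨ 2/5 = 3/5
No assignment yields a value below 3/5, so this is the minimum.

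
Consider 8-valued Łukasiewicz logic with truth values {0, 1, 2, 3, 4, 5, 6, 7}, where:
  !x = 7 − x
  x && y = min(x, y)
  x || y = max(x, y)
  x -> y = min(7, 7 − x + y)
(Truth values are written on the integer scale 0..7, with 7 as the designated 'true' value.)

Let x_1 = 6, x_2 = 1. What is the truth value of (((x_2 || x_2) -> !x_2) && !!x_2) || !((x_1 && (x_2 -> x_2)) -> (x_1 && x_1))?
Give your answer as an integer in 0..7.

x_2 || x_2 = 1 || 1 = 1
!x_2 = !1 = 6
(x_2 || x_2) -> !x_2 = 1 -> 6 = 7
!x_2 = !1 = 6
!!x_2 = !6 = 1
((x_2 || x_2) -> !x_2) && !!x_2 = 7 && 1 = 1
x_2 -> x_2 = 1 -> 1 = 7
x_1 && (x_2 -> x_2) = 6 && 7 = 6
x_1 && x_1 = 6 && 6 = 6
(x_1 && (x_2 -> x_2)) -> (x_1 && x_1) = 6 -> 6 = 7
!((x_1 && (x_2 -> x_2)) -> (x_1 && x_1)) = !7 = 0
(((x_2 || x_2) -> !x_2) && !!x_2) || !((x_1 && (x_2 -> x_2)) -> (x_1 && x_1)) = 1 || 0 = 1

1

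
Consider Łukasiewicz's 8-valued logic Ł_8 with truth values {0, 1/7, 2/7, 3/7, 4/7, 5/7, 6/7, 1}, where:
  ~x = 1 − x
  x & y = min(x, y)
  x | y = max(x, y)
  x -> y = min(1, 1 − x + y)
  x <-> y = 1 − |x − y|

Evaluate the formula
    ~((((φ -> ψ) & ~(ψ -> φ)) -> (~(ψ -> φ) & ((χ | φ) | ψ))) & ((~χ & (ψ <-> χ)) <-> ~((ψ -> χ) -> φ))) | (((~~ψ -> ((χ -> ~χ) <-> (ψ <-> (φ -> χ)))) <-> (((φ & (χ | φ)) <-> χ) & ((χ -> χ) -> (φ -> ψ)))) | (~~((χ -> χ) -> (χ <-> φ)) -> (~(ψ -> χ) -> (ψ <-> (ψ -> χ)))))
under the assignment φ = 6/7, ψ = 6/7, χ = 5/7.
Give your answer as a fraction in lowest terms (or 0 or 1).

1

φ -> ψ = 6/7 -> 6/7 = 1
ψ -> φ = 6/7 -> 6/7 = 1
~(ψ -> φ) = ~1 = 0
(φ -> ψ) & ~(ψ -> φ) = 1 & 0 = 0
ψ -> φ = 6/7 -> 6/7 = 1
~(ψ -> φ) = ~1 = 0
χ | φ = 5/7 | 6/7 = 6/7
(χ | φ) | ψ = 6/7 | 6/7 = 6/7
~(ψ -> φ) & ((χ | φ) | ψ) = 0 & 6/7 = 0
((φ -> ψ) & ~(ψ -> φ)) -> (~(ψ -> φ) & ((χ | φ) | ψ)) = 0 -> 0 = 1
~χ = ~5/7 = 2/7
ψ <-> χ = 6/7 <-> 5/7 = 6/7
~χ & (ψ <-> χ) = 2/7 & 6/7 = 2/7
ψ -> χ = 6/7 -> 5/7 = 6/7
(ψ -> χ) -> φ = 6/7 -> 6/7 = 1
~((ψ -> χ) -> φ) = ~1 = 0
(~χ & (ψ <-> χ)) <-> ~((ψ -> χ) -> φ) = 2/7 <-> 0 = 5/7
(((φ -> ψ) & ~(ψ -> φ)) -> (~(ψ -> φ) & ((χ | φ) | ψ))) & ((~χ & (ψ <-> χ)) <-> ~((ψ -> χ) -> φ)) = 1 & 5/7 = 5/7
~((((φ -> ψ) & ~(ψ -> φ)) -> (~(ψ -> φ) & ((χ | φ) | ψ))) & ((~χ & (ψ <-> χ)) <-> ~((ψ -> χ) -> φ))) = ~5/7 = 2/7
~ψ = ~6/7 = 1/7
~~ψ = ~1/7 = 6/7
~χ = ~5/7 = 2/7
χ -> ~χ = 5/7 -> 2/7 = 4/7
φ -> χ = 6/7 -> 5/7 = 6/7
ψ <-> (φ -> χ) = 6/7 <-> 6/7 = 1
(χ -> ~χ) <-> (ψ <-> (φ -> χ)) = 4/7 <-> 1 = 4/7
~~ψ -> ((χ -> ~χ) <-> (ψ <-> (φ -> χ))) = 6/7 -> 4/7 = 5/7
χ | φ = 5/7 | 6/7 = 6/7
φ & (χ | φ) = 6/7 & 6/7 = 6/7
(φ & (χ | φ)) <-> χ = 6/7 <-> 5/7 = 6/7
χ -> χ = 5/7 -> 5/7 = 1
φ -> ψ = 6/7 -> 6/7 = 1
(χ -> χ) -> (φ -> ψ) = 1 -> 1 = 1
((φ & (χ | φ)) <-> χ) & ((χ -> χ) -> (φ -> ψ)) = 6/7 & 1 = 6/7
(~~ψ -> ((χ -> ~χ) <-> (ψ <-> (φ -> χ)))) <-> (((φ & (χ | φ)) <-> χ) & ((χ -> χ) -> (φ -> ψ))) = 5/7 <-> 6/7 = 6/7
χ -> χ = 5/7 -> 5/7 = 1
χ <-> φ = 5/7 <-> 6/7 = 6/7
(χ -> χ) -> (χ <-> φ) = 1 -> 6/7 = 6/7
~((χ -> χ) -> (χ <-> φ)) = ~6/7 = 1/7
~~((χ -> χ) -> (χ <-> φ)) = ~1/7 = 6/7
ψ -> χ = 6/7 -> 5/7 = 6/7
~(ψ -> χ) = ~6/7 = 1/7
ψ -> χ = 6/7 -> 5/7 = 6/7
ψ <-> (ψ -> χ) = 6/7 <-> 6/7 = 1
~(ψ -> χ) -> (ψ <-> (ψ -> χ)) = 1/7 -> 1 = 1
~~((χ -> χ) -> (χ <-> φ)) -> (~(ψ -> χ) -> (ψ <-> (ψ -> χ))) = 6/7 -> 1 = 1
((~~ψ -> ((χ -> ~χ) <-> (ψ <-> (φ -> χ)))) <-> (((φ & (χ | φ)) <-> χ) & ((χ -> χ) -> (φ -> ψ)))) | (~~((χ -> χ) -> (χ <-> φ)) -> (~(ψ -> χ) -> (ψ <-> (ψ -> χ)))) = 6/7 | 1 = 1
~((((φ -> ψ) & ~(ψ -> φ)) -> (~(ψ -> φ) & ((χ | φ) | ψ))) & ((~χ & (ψ <-> χ)) <-> ~((ψ -> χ) -> φ))) | (((~~ψ -> ((χ -> ~χ) <-> (ψ <-> (φ -> χ)))) <-> (((φ & (χ | φ)) <-> χ) & ((χ -> χ) -> (φ -> ψ)))) | (~~((χ -> χ) -> (χ <-> φ)) -> (~(ψ -> χ) -> (ψ <-> (ψ -> χ))))) = 2/7 | 1 = 1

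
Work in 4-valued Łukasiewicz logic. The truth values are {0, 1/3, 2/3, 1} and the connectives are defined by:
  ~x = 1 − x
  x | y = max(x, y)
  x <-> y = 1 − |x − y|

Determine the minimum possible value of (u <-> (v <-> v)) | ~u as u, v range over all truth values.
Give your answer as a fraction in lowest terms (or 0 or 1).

2/3

Take u = 1/3, v = 0:
v <-> v = 0 <-> 0 = 1
u <-> (v <-> v) = 1/3 <-> 1 = 1/3
~u = ~1/3 = 2/3
(u <-> (v <-> v)) | ~u = 1/3 | 2/3 = 2/3
No assignment yields a value below 2/3, so this is the minimum.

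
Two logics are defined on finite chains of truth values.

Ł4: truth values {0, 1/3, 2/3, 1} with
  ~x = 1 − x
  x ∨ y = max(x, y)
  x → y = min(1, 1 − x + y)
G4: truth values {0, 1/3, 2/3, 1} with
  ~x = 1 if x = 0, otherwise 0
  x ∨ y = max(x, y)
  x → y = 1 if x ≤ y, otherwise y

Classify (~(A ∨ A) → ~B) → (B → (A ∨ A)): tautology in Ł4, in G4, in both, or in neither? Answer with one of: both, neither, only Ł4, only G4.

only Ł4

In Ł4: every assignment gives 1 — tautology.
In G4: at A = 1/3, B = 2/3 the value is 1/3 — not a tautology.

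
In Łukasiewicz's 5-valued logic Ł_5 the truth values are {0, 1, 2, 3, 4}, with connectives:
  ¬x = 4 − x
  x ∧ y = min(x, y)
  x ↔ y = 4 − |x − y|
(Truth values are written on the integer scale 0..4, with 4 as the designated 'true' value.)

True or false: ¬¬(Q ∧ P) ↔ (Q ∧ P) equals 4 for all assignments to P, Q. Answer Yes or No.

Yes

At P = 1, Q = 4, for instance:
Q ∧ P = 4 ∧ 1 = 1
¬(Q ∧ P) = ¬1 = 3
¬¬(Q ∧ P) = ¬3 = 1
¬¬(Q ∧ P) ↔ (Q ∧ P) = 1 ↔ 1 = 4
and checking the remaining 24 assignments likewise gives ≥ 4 in every case.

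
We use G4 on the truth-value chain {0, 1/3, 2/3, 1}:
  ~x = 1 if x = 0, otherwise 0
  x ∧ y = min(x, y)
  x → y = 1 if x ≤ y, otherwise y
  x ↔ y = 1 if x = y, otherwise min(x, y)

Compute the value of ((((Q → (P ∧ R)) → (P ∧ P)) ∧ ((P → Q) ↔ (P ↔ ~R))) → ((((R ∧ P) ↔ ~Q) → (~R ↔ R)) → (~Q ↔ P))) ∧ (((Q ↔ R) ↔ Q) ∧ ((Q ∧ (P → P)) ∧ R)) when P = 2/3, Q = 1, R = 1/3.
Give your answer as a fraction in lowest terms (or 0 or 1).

P ∧ R = 2/3 ∧ 1/3 = 1/3
Q → (P ∧ R) = 1 → 1/3 = 1/3
P ∧ P = 2/3 ∧ 2/3 = 2/3
(Q → (P ∧ R)) → (P ∧ P) = 1/3 → 2/3 = 1
P → Q = 2/3 → 1 = 1
~R = ~1/3 = 0
P ↔ ~R = 2/3 ↔ 0 = 0
(P → Q) ↔ (P ↔ ~R) = 1 ↔ 0 = 0
((Q → (P ∧ R)) → (P ∧ P)) ∧ ((P → Q) ↔ (P ↔ ~R)) = 1 ∧ 0 = 0
R ∧ P = 1/3 ∧ 2/3 = 1/3
~Q = ~1 = 0
(R ∧ P) ↔ ~Q = 1/3 ↔ 0 = 0
~R = ~1/3 = 0
~R ↔ R = 0 ↔ 1/3 = 0
((R ∧ P) ↔ ~Q) → (~R ↔ R) = 0 → 0 = 1
~Q = ~1 = 0
~Q ↔ P = 0 ↔ 2/3 = 0
(((R ∧ P) ↔ ~Q) → (~R ↔ R)) → (~Q ↔ P) = 1 → 0 = 0
(((Q → (P ∧ R)) → (P ∧ P)) ∧ ((P → Q) ↔ (P ↔ ~R))) → ((((R ∧ P) ↔ ~Q) → (~R ↔ R)) → (~Q ↔ P)) = 0 → 0 = 1
Q ↔ R = 1 ↔ 1/3 = 1/3
(Q ↔ R) ↔ Q = 1/3 ↔ 1 = 1/3
P → P = 2/3 → 2/3 = 1
Q ∧ (P → P) = 1 ∧ 1 = 1
(Q ∧ (P → P)) ∧ R = 1 ∧ 1/3 = 1/3
((Q ↔ R) ↔ Q) ∧ ((Q ∧ (P → P)) ∧ R) = 1/3 ∧ 1/3 = 1/3
((((Q → (P ∧ R)) → (P ∧ P)) ∧ ((P → Q) ↔ (P ↔ ~R))) → ((((R ∧ P) ↔ ~Q) → (~R ↔ R)) → (~Q ↔ P))) ∧ (((Q ↔ R) ↔ Q) ∧ ((Q ∧ (P → P)) ∧ R)) = 1 ∧ 1/3 = 1/3

1/3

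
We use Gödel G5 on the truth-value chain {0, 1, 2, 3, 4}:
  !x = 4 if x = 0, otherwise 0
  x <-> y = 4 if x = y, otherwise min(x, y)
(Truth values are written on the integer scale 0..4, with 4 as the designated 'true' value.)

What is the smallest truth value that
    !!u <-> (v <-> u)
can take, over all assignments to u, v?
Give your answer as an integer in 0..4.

Take u = 0, v = 0:
!u = !0 = 4
!!u = !4 = 0
v <-> u = 0 <-> 0 = 4
!!u <-> (v <-> u) = 0 <-> 4 = 0
No assignment yields a value below 0, so this is the minimum.

0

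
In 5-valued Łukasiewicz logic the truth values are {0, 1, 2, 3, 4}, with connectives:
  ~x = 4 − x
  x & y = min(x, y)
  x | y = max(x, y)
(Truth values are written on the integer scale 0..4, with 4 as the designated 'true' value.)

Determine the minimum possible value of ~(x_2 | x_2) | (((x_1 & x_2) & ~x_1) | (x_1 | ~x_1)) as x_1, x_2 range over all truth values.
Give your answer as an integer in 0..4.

Take x_1 = 2, x_2 = 2:
x_2 | x_2 = 2 | 2 = 2
~(x_2 | x_2) = ~2 = 2
x_1 & x_2 = 2 & 2 = 2
~x_1 = ~2 = 2
(x_1 & x_2) & ~x_1 = 2 & 2 = 2
~x_1 = ~2 = 2
x_1 | ~x_1 = 2 | 2 = 2
((x_1 & x_2) & ~x_1) | (x_1 | ~x_1) = 2 | 2 = 2
~(x_2 | x_2) | (((x_1 & x_2) & ~x_1) | (x_1 | ~x_1)) = 2 | 2 = 2
No assignment yields a value below 2, so this is the minimum.

2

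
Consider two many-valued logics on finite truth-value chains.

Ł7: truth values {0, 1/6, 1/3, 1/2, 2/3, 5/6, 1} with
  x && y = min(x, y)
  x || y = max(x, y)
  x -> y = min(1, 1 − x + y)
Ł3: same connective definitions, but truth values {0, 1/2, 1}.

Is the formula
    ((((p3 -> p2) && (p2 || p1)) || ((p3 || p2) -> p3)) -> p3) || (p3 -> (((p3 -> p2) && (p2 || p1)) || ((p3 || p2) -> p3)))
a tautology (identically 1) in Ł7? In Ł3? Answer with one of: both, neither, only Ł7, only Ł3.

In Ł7: every assignment gives 1 — tautology.
In Ł3: every assignment gives 1 — tautology.

both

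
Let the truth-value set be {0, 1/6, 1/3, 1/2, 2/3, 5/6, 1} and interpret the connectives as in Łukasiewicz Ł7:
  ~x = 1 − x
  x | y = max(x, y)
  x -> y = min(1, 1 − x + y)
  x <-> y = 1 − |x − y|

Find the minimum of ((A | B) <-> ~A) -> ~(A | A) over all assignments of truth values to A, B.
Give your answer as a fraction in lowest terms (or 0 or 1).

1/2

Take A = 1/2, B = 0:
A | B = 1/2 | 0 = 1/2
~A = ~1/2 = 1/2
(A | B) <-> ~A = 1/2 <-> 1/2 = 1
A | A = 1/2 | 1/2 = 1/2
~(A | A) = ~1/2 = 1/2
((A | B) <-> ~A) -> ~(A | A) = 1 -> 1/2 = 1/2
No assignment yields a value below 1/2, so this is the minimum.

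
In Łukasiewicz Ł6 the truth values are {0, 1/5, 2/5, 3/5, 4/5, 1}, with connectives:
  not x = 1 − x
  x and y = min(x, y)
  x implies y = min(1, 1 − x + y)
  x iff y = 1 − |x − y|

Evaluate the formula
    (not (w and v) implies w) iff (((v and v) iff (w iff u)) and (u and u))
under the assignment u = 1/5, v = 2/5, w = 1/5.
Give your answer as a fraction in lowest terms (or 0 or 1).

w and v = 1/5 and 2/5 = 1/5
not (w and v) = not 1/5 = 4/5
not (w and v) implies w = 4/5 implies 1/5 = 2/5
v and v = 2/5 and 2/5 = 2/5
w iff u = 1/5 iff 1/5 = 1
(v and v) iff (w iff u) = 2/5 iff 1 = 2/5
u and u = 1/5 and 1/5 = 1/5
((v and v) iff (w iff u)) and (u and u) = 2/5 and 1/5 = 1/5
(not (w and v) implies w) iff (((v and v) iff (w iff u)) and (u and u)) = 2/5 iff 1/5 = 4/5

4/5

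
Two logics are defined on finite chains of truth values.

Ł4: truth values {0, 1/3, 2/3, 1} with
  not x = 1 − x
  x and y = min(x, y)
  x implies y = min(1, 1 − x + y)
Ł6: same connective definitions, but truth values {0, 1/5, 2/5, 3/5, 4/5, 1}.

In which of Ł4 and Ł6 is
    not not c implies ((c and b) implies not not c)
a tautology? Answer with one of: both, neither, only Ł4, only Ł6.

In Ł4: every assignment gives 1 — tautology.
In Ł6: every assignment gives 1 — tautology.

both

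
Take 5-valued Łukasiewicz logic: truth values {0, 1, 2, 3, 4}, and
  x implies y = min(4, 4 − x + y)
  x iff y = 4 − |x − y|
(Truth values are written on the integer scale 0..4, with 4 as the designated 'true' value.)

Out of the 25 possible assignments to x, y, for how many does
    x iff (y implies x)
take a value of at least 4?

value 4: 9 assignments (counts)
value 3: 7 assignments
value 2: 5 assignments
value 1: 3 assignments
value 0: 1 assignment
So 9 of the 25 assignments meet the threshold.

9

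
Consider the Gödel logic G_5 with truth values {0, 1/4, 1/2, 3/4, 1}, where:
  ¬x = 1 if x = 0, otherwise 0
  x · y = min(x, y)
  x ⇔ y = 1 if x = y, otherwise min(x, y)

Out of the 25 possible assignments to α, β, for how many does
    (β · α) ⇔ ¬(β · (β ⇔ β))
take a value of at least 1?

value 1: 4 assignments (counts)
value 0: 21 assignments
So 4 of the 25 assignments meet the threshold.

4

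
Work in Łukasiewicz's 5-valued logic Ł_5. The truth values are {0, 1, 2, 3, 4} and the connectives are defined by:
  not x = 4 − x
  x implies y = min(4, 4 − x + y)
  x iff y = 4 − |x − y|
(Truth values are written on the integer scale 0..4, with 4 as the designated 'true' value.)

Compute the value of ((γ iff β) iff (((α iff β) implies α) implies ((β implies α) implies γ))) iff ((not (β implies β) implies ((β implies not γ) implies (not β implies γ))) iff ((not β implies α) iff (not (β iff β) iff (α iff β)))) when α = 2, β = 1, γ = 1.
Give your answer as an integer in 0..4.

4

γ iff β = 1 iff 1 = 4
α iff β = 2 iff 1 = 3
(α iff β) implies α = 3 implies 2 = 3
β implies α = 1 implies 2 = 4
(β implies α) implies γ = 4 implies 1 = 1
((α iff β) implies α) implies ((β implies α) implies γ) = 3 implies 1 = 2
(γ iff β) iff (((α iff β) implies α) implies ((β implies α) implies γ)) = 4 iff 2 = 2
β implies β = 1 implies 1 = 4
not (β implies β) = not 4 = 0
not γ = not 1 = 3
β implies not γ = 1 implies 3 = 4
not β = not 1 = 3
not β implies γ = 3 implies 1 = 2
(β implies not γ) implies (not β implies γ) = 4 implies 2 = 2
not (β implies β) implies ((β implies not γ) implies (not β implies γ)) = 0 implies 2 = 4
not β = not 1 = 3
not β implies α = 3 implies 2 = 3
β iff β = 1 iff 1 = 4
not (β iff β) = not 4 = 0
α iff β = 2 iff 1 = 3
not (β iff β) iff (α iff β) = 0 iff 3 = 1
(not β implies α) iff (not (β iff β) iff (α iff β)) = 3 iff 1 = 2
(not (β implies β) implies ((β implies not γ) implies (not β implies γ))) iff ((not β implies α) iff (not (β iff β) iff (α iff β))) = 4 iff 2 = 2
((γ iff β) iff (((α iff β) implies α) implies ((β implies α) implies γ))) iff ((not (β implies β) implies ((β implies not γ) implies (not β implies γ))) iff ((not β implies α) iff (not (β iff β) iff (α iff β)))) = 2 iff 2 = 4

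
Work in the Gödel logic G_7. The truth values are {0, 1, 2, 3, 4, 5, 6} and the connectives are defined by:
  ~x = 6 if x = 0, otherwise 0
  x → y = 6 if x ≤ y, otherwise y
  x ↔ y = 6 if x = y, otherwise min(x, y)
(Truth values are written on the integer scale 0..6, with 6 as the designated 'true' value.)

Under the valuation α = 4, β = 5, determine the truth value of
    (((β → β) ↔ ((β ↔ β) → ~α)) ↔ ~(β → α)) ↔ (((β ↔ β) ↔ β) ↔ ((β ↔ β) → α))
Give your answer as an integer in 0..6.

β → β = 5 → 5 = 6
β ↔ β = 5 ↔ 5 = 6
~α = ~4 = 0
(β ↔ β) → ~α = 6 → 0 = 0
(β → β) ↔ ((β ↔ β) → ~α) = 6 ↔ 0 = 0
β → α = 5 → 4 = 4
~(β → α) = ~4 = 0
((β → β) ↔ ((β ↔ β) → ~α)) ↔ ~(β → α) = 0 ↔ 0 = 6
β ↔ β = 5 ↔ 5 = 6
(β ↔ β) ↔ β = 6 ↔ 5 = 5
β ↔ β = 5 ↔ 5 = 6
(β ↔ β) → α = 6 → 4 = 4
((β ↔ β) ↔ β) ↔ ((β ↔ β) → α) = 5 ↔ 4 = 4
(((β → β) ↔ ((β ↔ β) → ~α)) ↔ ~(β → α)) ↔ (((β ↔ β) ↔ β) ↔ ((β ↔ β) → α)) = 6 ↔ 4 = 4

4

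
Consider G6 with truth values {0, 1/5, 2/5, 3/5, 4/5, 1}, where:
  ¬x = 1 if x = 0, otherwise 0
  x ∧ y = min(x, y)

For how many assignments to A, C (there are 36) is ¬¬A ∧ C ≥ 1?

value 1: 5 assignments (counts)
value 4/5: 5 assignments
value 3/5: 5 assignments
value 2/5: 5 assignments
value 1/5: 5 assignments
value 0: 11 assignments
So 5 of the 36 assignments meet the threshold.

5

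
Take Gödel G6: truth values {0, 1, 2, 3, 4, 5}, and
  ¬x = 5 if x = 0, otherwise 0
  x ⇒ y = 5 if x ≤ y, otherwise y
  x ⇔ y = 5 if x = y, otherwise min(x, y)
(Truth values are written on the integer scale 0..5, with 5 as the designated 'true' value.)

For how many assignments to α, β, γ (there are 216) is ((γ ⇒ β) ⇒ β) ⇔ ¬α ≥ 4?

value 5: 26 assignments (counts)
value 4: 5 assignments (counts)
value 3: 4 assignments
value 2: 3 assignments
value 1: 2 assignments
value 0: 176 assignments
So 31 of the 216 assignments meet the threshold.

31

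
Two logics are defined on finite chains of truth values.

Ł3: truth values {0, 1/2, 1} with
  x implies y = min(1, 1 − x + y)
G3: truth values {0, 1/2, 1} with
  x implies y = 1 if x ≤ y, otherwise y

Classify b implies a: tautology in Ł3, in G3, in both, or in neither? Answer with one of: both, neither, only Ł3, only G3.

neither

In Ł3: at a = 0, b = 1/2 the value is 1/2 — not a tautology.
In G3: at a = 0, b = 1/2 the value is 0 — not a tautology.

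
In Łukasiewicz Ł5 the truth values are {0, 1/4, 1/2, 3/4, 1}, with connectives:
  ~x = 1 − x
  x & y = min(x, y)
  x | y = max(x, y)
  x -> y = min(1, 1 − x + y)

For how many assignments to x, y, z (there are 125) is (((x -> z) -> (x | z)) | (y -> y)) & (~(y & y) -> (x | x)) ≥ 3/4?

value 1: 75 assignments (counts)
value 3/4: 20 assignments (counts)
value 1/2: 15 assignments
value 1/4: 10 assignments
value 0: 5 assignments
So 95 of the 125 assignments meet the threshold.

95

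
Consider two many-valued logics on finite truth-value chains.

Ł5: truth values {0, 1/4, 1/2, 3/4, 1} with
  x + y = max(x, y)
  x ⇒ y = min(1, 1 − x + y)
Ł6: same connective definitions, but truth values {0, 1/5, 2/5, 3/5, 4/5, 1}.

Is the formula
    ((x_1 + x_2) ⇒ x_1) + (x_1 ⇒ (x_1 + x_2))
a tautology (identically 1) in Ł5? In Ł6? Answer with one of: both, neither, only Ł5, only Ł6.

both

In Ł5: every assignment gives 1 — tautology.
In Ł6: every assignment gives 1 — tautology.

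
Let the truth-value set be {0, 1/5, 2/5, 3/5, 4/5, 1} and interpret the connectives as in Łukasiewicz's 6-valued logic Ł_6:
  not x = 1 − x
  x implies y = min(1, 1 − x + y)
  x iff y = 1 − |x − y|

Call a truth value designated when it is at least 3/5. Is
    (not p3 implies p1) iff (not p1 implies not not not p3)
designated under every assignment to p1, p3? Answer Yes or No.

No

Counterexample: take p1 = 0, p3 = 0.
not p3 = not 0 = 1
not p3 implies p1 = 1 implies 0 = 0
not p1 = not 0 = 1
not p3 = not 0 = 1
not not p3 = not 1 = 0
not not not p3 = not 0 = 1
not p1 implies not not not p3 = 1 implies 1 = 1
(not p3 implies p1) iff (not p1 implies not not not p3) = 0 iff 1 = 0
This gives 0, which is below 3/5.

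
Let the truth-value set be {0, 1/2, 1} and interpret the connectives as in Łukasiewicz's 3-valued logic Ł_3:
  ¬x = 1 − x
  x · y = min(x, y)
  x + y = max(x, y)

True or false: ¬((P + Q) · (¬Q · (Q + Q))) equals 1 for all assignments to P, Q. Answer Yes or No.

Counterexample: take P = 0, Q = 1/2.
P + Q = 0 + 1/2 = 1/2
¬Q = ¬1/2 = 1/2
Q + Q = 1/2 + 1/2 = 1/2
¬Q · (Q + Q) = 1/2 · 1/2 = 1/2
(P + Q) · (¬Q · (Q + Q)) = 1/2 · 1/2 = 1/2
¬((P + Q) · (¬Q · (Q + Q))) = ¬1/2 = 1/2
This gives 1/2 ≠ 1.

No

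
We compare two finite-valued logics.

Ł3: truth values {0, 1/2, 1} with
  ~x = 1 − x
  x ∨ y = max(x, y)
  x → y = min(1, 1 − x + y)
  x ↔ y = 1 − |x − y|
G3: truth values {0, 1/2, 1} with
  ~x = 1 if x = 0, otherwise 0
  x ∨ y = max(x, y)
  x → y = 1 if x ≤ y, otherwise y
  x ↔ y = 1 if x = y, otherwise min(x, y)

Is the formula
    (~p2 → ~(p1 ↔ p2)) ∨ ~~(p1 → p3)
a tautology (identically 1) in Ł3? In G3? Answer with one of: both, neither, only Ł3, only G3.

only G3

In Ł3: at p1 = 1/2, p2 = 0, p3 = 0 the value is 1/2 — not a tautology.
In G3: every assignment gives 1 — tautology.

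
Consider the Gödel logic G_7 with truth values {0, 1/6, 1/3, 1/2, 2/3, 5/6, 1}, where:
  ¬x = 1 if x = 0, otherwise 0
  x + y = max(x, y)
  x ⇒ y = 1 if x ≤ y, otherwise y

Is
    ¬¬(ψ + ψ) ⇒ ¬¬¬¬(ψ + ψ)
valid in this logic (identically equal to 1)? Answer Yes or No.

Yes

ψ = 0 ↦ 1
ψ = 1/6 ↦ 1
ψ = 1/3 ↦ 1
ψ = 1/2 ↦ 1
ψ = 2/3 ↦ 1
ψ = 5/6 ↦ 1
ψ = 1 ↦ 1
Every assignment gives a value ≥ 1.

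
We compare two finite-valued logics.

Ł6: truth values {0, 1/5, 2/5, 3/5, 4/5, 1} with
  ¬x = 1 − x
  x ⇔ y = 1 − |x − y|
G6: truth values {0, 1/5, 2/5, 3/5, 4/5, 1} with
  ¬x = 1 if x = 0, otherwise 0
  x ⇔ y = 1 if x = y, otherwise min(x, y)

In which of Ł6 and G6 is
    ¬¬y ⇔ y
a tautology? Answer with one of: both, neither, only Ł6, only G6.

In Ł6: every assignment gives 1 — tautology.
In G6: at y = 1/5 the value is 1/5 — not a tautology.

only Ł6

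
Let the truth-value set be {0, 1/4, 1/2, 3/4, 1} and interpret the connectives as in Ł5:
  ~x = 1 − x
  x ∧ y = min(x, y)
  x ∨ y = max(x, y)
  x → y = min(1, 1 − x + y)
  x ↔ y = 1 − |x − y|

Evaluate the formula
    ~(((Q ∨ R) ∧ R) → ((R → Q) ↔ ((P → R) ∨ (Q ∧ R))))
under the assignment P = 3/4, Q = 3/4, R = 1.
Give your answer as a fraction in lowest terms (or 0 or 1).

1/4

Q ∨ R = 3/4 ∨ 1 = 1
(Q ∨ R) ∧ R = 1 ∧ 1 = 1
R → Q = 1 → 3/4 = 3/4
P → R = 3/4 → 1 = 1
Q ∧ R = 3/4 ∧ 1 = 3/4
(P → R) ∨ (Q ∧ R) = 1 ∨ 3/4 = 1
(R → Q) ↔ ((P → R) ∨ (Q ∧ R)) = 3/4 ↔ 1 = 3/4
((Q ∨ R) ∧ R) → ((R → Q) ↔ ((P → R) ∨ (Q ∧ R))) = 1 → 3/4 = 3/4
~(((Q ∨ R) ∧ R) → ((R → Q) ↔ ((P → R) ∨ (Q ∧ R)))) = ~3/4 = 1/4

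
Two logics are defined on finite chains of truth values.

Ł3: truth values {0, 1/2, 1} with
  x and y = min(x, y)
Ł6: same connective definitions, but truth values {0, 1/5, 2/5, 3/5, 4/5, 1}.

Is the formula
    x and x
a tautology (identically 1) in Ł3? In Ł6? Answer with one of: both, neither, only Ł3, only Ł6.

neither

In Ł3: at x = 0 the value is 0 — not a tautology.
In Ł6: at x = 0 the value is 0 — not a tautology.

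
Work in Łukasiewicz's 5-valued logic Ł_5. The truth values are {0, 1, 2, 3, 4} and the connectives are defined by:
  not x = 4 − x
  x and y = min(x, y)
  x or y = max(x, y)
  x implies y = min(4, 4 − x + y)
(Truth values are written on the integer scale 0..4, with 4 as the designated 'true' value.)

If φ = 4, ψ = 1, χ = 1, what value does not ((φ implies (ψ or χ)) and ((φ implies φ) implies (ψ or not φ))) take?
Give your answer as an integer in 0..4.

3

ψ or χ = 1 or 1 = 1
φ implies (ψ or χ) = 4 implies 1 = 1
φ implies φ = 4 implies 4 = 4
not φ = not 4 = 0
ψ or not φ = 1 or 0 = 1
(φ implies φ) implies (ψ or not φ) = 4 implies 1 = 1
(φ implies (ψ or χ)) and ((φ implies φ) implies (ψ or not φ)) = 1 and 1 = 1
not ((φ implies (ψ or χ)) and ((φ implies φ) implies (ψ or not φ))) = not 1 = 3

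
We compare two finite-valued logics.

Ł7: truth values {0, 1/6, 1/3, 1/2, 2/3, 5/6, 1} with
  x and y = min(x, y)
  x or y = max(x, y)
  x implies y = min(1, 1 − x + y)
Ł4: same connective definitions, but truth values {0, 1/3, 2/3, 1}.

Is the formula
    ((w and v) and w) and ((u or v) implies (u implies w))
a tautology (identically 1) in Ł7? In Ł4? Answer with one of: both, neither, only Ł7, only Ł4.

neither

In Ł7: at u = 0, v = 0, w = 0 the value is 0 — not a tautology.
In Ł4: at u = 0, v = 0, w = 0 the value is 0 — not a tautology.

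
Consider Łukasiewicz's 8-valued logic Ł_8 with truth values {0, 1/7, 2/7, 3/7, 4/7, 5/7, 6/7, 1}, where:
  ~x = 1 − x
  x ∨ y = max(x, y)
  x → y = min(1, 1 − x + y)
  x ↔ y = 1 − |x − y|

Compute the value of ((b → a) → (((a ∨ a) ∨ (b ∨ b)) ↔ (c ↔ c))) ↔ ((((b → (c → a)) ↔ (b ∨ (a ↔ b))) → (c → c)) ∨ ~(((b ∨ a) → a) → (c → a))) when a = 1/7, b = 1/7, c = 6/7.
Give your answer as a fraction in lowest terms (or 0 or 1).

b → a = 1/7 → 1/7 = 1
a ∨ a = 1/7 ∨ 1/7 = 1/7
b ∨ b = 1/7 ∨ 1/7 = 1/7
(a ∨ a) ∨ (b ∨ b) = 1/7 ∨ 1/7 = 1/7
c ↔ c = 6/7 ↔ 6/7 = 1
((a ∨ a) ∨ (b ∨ b)) ↔ (c ↔ c) = 1/7 ↔ 1 = 1/7
(b → a) → (((a ∨ a) ∨ (b ∨ b)) ↔ (c ↔ c)) = 1 → 1/7 = 1/7
c → a = 6/7 → 1/7 = 2/7
b → (c → a) = 1/7 → 2/7 = 1
a ↔ b = 1/7 ↔ 1/7 = 1
b ∨ (a ↔ b) = 1/7 ∨ 1 = 1
(b → (c → a)) ↔ (b ∨ (a ↔ b)) = 1 ↔ 1 = 1
c → c = 6/7 → 6/7 = 1
((b → (c → a)) ↔ (b ∨ (a ↔ b))) → (c → c) = 1 → 1 = 1
b ∨ a = 1/7 ∨ 1/7 = 1/7
(b ∨ a) → a = 1/7 → 1/7 = 1
c → a = 6/7 → 1/7 = 2/7
((b ∨ a) → a) → (c → a) = 1 → 2/7 = 2/7
~(((b ∨ a) → a) → (c → a)) = ~2/7 = 5/7
(((b → (c → a)) ↔ (b ∨ (a ↔ b))) → (c → c)) ∨ ~(((b ∨ a) → a) → (c → a)) = 1 ∨ 5/7 = 1
((b → a) → (((a ∨ a) ∨ (b ∨ b)) ↔ (c ↔ c))) ↔ ((((b → (c → a)) ↔ (b ∨ (a ↔ b))) → (c → c)) ∨ ~(((b ∨ a) → a) → (c → a))) = 1/7 ↔ 1 = 1/7

1/7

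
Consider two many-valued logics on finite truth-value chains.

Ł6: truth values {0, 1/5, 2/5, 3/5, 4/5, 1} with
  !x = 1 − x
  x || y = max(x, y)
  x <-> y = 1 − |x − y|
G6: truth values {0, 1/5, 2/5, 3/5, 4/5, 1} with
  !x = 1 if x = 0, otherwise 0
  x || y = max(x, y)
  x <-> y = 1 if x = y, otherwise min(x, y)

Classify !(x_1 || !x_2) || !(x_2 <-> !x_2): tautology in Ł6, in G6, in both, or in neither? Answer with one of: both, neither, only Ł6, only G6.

In Ł6: at x_1 = 0, x_2 = 1/5 the value is 3/5 — not a tautology.
In G6: every assignment gives 1 — tautology.

only G6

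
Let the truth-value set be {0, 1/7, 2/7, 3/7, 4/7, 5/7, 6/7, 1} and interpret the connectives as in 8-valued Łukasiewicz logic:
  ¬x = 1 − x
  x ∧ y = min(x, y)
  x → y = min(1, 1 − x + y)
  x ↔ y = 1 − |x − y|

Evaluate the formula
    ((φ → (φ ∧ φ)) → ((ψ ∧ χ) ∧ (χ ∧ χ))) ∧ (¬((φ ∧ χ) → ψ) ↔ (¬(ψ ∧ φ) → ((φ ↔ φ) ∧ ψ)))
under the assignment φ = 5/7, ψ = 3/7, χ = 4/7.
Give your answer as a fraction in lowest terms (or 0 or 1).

φ ∧ φ = 5/7 ∧ 5/7 = 5/7
φ → (φ ∧ φ) = 5/7 → 5/7 = 1
ψ ∧ χ = 3/7 ∧ 4/7 = 3/7
χ ∧ χ = 4/7 ∧ 4/7 = 4/7
(ψ ∧ χ) ∧ (χ ∧ χ) = 3/7 ∧ 4/7 = 3/7
(φ → (φ ∧ φ)) → ((ψ ∧ χ) ∧ (χ ∧ χ)) = 1 → 3/7 = 3/7
φ ∧ χ = 5/7 ∧ 4/7 = 4/7
(φ ∧ χ) → ψ = 4/7 → 3/7 = 6/7
¬((φ ∧ χ) → ψ) = ¬6/7 = 1/7
ψ ∧ φ = 3/7 ∧ 5/7 = 3/7
¬(ψ ∧ φ) = ¬3/7 = 4/7
φ ↔ φ = 5/7 ↔ 5/7 = 1
(φ ↔ φ) ∧ ψ = 1 ∧ 3/7 = 3/7
¬(ψ ∧ φ) → ((φ ↔ φ) ∧ ψ) = 4/7 → 3/7 = 6/7
¬((φ ∧ χ) → ψ) ↔ (¬(ψ ∧ φ) → ((φ ↔ φ) ∧ ψ)) = 1/7 ↔ 6/7 = 2/7
((φ → (φ ∧ φ)) → ((ψ ∧ χ) ∧ (χ ∧ χ))) ∧ (¬((φ ∧ χ) → ψ) ↔ (¬(ψ ∧ φ) → ((φ ↔ φ) ∧ ψ))) = 3/7 ∧ 2/7 = 2/7

2/7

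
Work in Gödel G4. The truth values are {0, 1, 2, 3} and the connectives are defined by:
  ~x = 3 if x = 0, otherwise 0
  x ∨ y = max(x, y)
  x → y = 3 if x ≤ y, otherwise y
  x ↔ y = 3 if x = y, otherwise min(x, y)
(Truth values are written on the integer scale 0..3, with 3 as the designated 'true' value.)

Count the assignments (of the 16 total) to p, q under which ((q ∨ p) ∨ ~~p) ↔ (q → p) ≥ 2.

p = 0, q = 0 ↦ 0  <
p = 0, q = 1 ↦ 0  <
p = 0, q = 2 ↦ 0  <
p = 0, q = 3 ↦ 0  <
p = 1, q = 0 ↦ 3  ≥
p = 1, q = 1 ↦ 3  ≥
p = 1, q = 2 ↦ 1  <
p = 1, q = 3 ↦ 1  <
p = 2, q = 0 ↦ 3  ≥
p = 2, q = 1 ↦ 3  ≥
p = 2, q = 2 ↦ 3  ≥
p = 2, q = 3 ↦ 2  ≥
p = 3, q = 0 ↦ 3  ≥
p = 3, q = 1 ↦ 3  ≥
p = 3, q = 2 ↦ 3  ≥
p = 3, q = 3 ↦ 3  ≥
So 10 of the 16 assignments meet the threshold.

10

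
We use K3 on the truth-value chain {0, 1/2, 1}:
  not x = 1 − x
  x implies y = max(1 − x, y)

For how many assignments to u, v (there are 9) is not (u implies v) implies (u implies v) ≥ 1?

u = 0, v = 0 ↦ 1  ≥
u = 0, v = 1/2 ↦ 1  ≥
u = 0, v = 1 ↦ 1  ≥
u = 1/2, v = 0 ↦ 1/2  <
u = 1/2, v = 1/2 ↦ 1/2  <
u = 1/2, v = 1 ↦ 1  ≥
u = 1, v = 0 ↦ 0  <
u = 1, v = 1/2 ↦ 1/2  <
u = 1, v = 1 ↦ 1  ≥
So 5 of the 9 assignments meet the threshold.

5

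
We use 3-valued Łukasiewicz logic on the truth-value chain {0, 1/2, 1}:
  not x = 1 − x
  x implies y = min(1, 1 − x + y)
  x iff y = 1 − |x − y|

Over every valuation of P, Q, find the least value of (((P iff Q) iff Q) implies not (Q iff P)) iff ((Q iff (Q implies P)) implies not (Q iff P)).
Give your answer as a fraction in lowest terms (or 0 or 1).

Take P = 1, Q = 1/2:
P iff Q = 1 iff 1/2 = 1/2
(P iff Q) iff Q = 1/2 iff 1/2 = 1
Q iff P = 1/2 iff 1 = 1/2
not (Q iff P) = not 1/2 = 1/2
((P iff Q) iff Q) implies not (Q iff P) = 1 implies 1/2 = 1/2
Q implies P = 1/2 implies 1 = 1
Q iff (Q implies P) = 1/2 iff 1 = 1/2
Q iff P = 1/2 iff 1 = 1/2
not (Q iff P) = not 1/2 = 1/2
(Q iff (Q implies P)) implies not (Q iff P) = 1/2 implies 1/2 = 1
(((P iff Q) iff Q) implies not (Q iff P)) iff ((Q iff (Q implies P)) implies not (Q iff P)) = 1/2 iff 1 = 1/2
No assignment yields a value below 1/2, so this is the minimum.

1/2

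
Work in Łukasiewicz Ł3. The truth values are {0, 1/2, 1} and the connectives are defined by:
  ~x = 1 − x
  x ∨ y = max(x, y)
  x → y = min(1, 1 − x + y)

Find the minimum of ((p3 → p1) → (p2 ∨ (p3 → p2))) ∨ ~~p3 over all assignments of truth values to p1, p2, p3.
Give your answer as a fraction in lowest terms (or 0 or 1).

1/2

Take p1 = 1/2, p2 = 0, p3 = 1/2:
p3 → p1 = 1/2 → 1/2 = 1
p3 → p2 = 1/2 → 0 = 1/2
p2 ∨ (p3 → p2) = 0 ∨ 1/2 = 1/2
(p3 → p1) → (p2 ∨ (p3 → p2)) = 1 → 1/2 = 1/2
~p3 = ~1/2 = 1/2
~~p3 = ~1/2 = 1/2
((p3 → p1) → (p2 ∨ (p3 → p2))) ∨ ~~p3 = 1/2 ∨ 1/2 = 1/2
No assignment yields a value below 1/2, so this is the minimum.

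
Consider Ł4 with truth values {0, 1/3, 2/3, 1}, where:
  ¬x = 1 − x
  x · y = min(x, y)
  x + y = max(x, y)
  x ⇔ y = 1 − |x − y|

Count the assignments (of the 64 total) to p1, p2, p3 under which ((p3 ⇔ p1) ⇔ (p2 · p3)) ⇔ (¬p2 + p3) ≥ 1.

18

value 1: 18 assignments (counts)
value 2/3: 26 assignments
value 1/3: 14 assignments
value 0: 6 assignments
So 18 of the 64 assignments meet the threshold.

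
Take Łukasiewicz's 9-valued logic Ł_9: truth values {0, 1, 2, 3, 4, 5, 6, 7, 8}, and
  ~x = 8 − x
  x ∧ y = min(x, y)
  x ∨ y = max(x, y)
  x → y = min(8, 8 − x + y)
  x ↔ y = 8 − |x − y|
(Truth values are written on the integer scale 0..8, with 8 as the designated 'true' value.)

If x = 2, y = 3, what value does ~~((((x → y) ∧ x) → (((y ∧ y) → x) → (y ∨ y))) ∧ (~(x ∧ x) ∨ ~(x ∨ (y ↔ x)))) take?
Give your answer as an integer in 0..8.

6

x → y = 2 → 3 = 8
(x → y) ∧ x = 8 ∧ 2 = 2
y ∧ y = 3 ∧ 3 = 3
(y ∧ y) → x = 3 → 2 = 7
y ∨ y = 3 ∨ 3 = 3
((y ∧ y) → x) → (y ∨ y) = 7 → 3 = 4
((x → y) ∧ x) → (((y ∧ y) → x) → (y ∨ y)) = 2 → 4 = 8
x ∧ x = 2 ∧ 2 = 2
~(x ∧ x) = ~2 = 6
y ↔ x = 3 ↔ 2 = 7
x ∨ (y ↔ x) = 2 ∨ 7 = 7
~(x ∨ (y ↔ x)) = ~7 = 1
~(x ∧ x) ∨ ~(x ∨ (y ↔ x)) = 6 ∨ 1 = 6
(((x → y) ∧ x) → (((y ∧ y) → x) → (y ∨ y))) ∧ (~(x ∧ x) ∨ ~(x ∨ (y ↔ x))) = 8 ∧ 6 = 6
~((((x → y) ∧ x) → (((y ∧ y) → x) → (y ∨ y))) ∧ (~(x ∧ x) ∨ ~(x ∨ (y ↔ x)))) = ~6 = 2
~~((((x → y) ∧ x) → (((y ∧ y) → x) → (y ∨ y))) ∧ (~(x ∧ x) ∨ ~(x ∨ (y ↔ x)))) = ~2 = 6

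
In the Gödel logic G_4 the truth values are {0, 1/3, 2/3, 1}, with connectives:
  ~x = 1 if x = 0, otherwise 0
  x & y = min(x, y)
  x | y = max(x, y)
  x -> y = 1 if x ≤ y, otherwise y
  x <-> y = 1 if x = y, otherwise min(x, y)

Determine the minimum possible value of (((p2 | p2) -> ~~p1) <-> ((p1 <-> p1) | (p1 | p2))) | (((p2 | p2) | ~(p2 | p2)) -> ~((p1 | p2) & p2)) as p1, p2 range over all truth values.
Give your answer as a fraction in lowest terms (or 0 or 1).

0

Take p1 = 0, p2 = 1/3:
p2 | p2 = 1/3 | 1/3 = 1/3
~p1 = ~0 = 1
~~p1 = ~1 = 0
(p2 | p2) -> ~~p1 = 1/3 -> 0 = 0
p1 <-> p1 = 0 <-> 0 = 1
p1 | p2 = 0 | 1/3 = 1/3
(p1 <-> p1) | (p1 | p2) = 1 | 1/3 = 1
((p2 | p2) -> ~~p1) <-> ((p1 <-> p1) | (p1 | p2)) = 0 <-> 1 = 0
p2 | p2 = 1/3 | 1/3 = 1/3
p2 | p2 = 1/3 | 1/3 = 1/3
~(p2 | p2) = ~1/3 = 0
(p2 | p2) | ~(p2 | p2) = 1/3 | 0 = 1/3
p1 | p2 = 0 | 1/3 = 1/3
(p1 | p2) & p2 = 1/3 & 1/3 = 1/3
~((p1 | p2) & p2) = ~1/3 = 0
((p2 | p2) | ~(p2 | p2)) -> ~((p1 | p2) & p2) = 1/3 -> 0 = 0
(((p2 | p2) -> ~~p1) <-> ((p1 <-> p1) | (p1 | p2))) | (((p2 | p2) | ~(p2 | p2)) -> ~((p1 | p2) & p2)) = 0 | 0 = 0
No assignment yields a value below 0, so this is the minimum.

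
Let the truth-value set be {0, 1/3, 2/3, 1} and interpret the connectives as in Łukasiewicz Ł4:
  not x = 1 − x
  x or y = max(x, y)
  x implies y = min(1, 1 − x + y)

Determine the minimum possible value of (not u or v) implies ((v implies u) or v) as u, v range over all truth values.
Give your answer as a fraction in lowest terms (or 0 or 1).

2/3

Take u = 0, v = 1/3:
not u = not 0 = 1
not u or v = 1 or 1/3 = 1
v implies u = 1/3 implies 0 = 2/3
(v implies u) or v = 2/3 or 1/3 = 2/3
(not u or v) implies ((v implies u) or v) = 1 implies 2/3 = 2/3
No assignment yields a value below 2/3, so this is the minimum.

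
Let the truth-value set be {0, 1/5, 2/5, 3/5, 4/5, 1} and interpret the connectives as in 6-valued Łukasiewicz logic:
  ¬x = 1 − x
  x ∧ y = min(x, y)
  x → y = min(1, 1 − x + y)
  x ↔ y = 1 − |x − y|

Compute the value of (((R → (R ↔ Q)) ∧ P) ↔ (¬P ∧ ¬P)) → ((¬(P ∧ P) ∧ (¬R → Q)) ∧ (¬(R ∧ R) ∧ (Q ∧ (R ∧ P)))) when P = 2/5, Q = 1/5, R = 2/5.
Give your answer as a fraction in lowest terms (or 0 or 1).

R ↔ Q = 2/5 ↔ 1/5 = 4/5
R → (R ↔ Q) = 2/5 → 4/5 = 1
(R → (R ↔ Q)) ∧ P = 1 ∧ 2/5 = 2/5
¬P = ¬2/5 = 3/5
¬P = ¬2/5 = 3/5
¬P ∧ ¬P = 3/5 ∧ 3/5 = 3/5
((R → (R ↔ Q)) ∧ P) ↔ (¬P ∧ ¬P) = 2/5 ↔ 3/5 = 4/5
P ∧ P = 2/5 ∧ 2/5 = 2/5
¬(P ∧ P) = ¬2/5 = 3/5
¬R = ¬2/5 = 3/5
¬R → Q = 3/5 → 1/5 = 3/5
¬(P ∧ P) ∧ (¬R → Q) = 3/5 ∧ 3/5 = 3/5
R ∧ R = 2/5 ∧ 2/5 = 2/5
¬(R ∧ R) = ¬2/5 = 3/5
R ∧ P = 2/5 ∧ 2/5 = 2/5
Q ∧ (R ∧ P) = 1/5 ∧ 2/5 = 1/5
¬(R ∧ R) ∧ (Q ∧ (R ∧ P)) = 3/5 ∧ 1/5 = 1/5
(¬(P ∧ P) ∧ (¬R → Q)) ∧ (¬(R ∧ R) ∧ (Q ∧ (R ∧ P))) = 3/5 ∧ 1/5 = 1/5
(((R → (R ↔ Q)) ∧ P) ↔ (¬P ∧ ¬P)) → ((¬(P ∧ P) ∧ (¬R → Q)) ∧ (¬(R ∧ R) ∧ (Q ∧ (R ∧ P)))) = 4/5 → 1/5 = 2/5

2/5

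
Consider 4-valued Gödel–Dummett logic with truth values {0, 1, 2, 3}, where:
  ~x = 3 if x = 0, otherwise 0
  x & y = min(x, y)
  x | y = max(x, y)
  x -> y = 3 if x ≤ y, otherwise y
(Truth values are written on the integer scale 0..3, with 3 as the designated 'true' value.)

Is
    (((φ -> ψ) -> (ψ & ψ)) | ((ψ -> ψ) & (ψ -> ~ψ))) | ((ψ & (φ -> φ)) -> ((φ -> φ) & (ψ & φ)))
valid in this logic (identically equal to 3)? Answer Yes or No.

Counterexample: take φ = 0, ψ = 1.
φ -> ψ = 0 -> 1 = 3
ψ & ψ = 1 & 1 = 1
(φ -> ψ) -> (ψ & ψ) = 3 -> 1 = 1
ψ -> ψ = 1 -> 1 = 3
~ψ = ~1 = 0
ψ -> ~ψ = 1 -> 0 = 0
(ψ -> ψ) & (ψ -> ~ψ) = 3 & 0 = 0
((φ -> ψ) -> (ψ & ψ)) | ((ψ -> ψ) & (ψ -> ~ψ)) = 1 | 0 = 1
φ -> φ = 0 -> 0 = 3
ψ & (φ -> φ) = 1 & 3 = 1
φ -> φ = 0 -> 0 = 3
ψ & φ = 1 & 0 = 0
(φ -> φ) & (ψ & φ) = 3 & 0 = 0
(ψ & (φ -> φ)) -> ((φ -> φ) & (ψ & φ)) = 1 -> 0 = 0
(((φ -> ψ) -> (ψ & ψ)) | ((ψ -> ψ) & (ψ -> ~ψ))) | ((ψ & (φ -> φ)) -> ((φ -> φ) & (ψ & φ))) = 1 | 0 = 1
This gives 1 ≠ 3.

No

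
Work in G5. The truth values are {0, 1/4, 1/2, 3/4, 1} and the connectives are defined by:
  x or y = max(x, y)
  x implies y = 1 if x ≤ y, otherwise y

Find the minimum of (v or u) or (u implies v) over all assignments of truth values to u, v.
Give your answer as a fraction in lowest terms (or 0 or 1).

Take u = 1/4, v = 0:
v or u = 0 or 1/4 = 1/4
u implies v = 1/4 implies 0 = 0
(v or u) or (u implies v) = 1/4 or 0 = 1/4
No assignment yields a value below 1/4, so this is the minimum.

1/4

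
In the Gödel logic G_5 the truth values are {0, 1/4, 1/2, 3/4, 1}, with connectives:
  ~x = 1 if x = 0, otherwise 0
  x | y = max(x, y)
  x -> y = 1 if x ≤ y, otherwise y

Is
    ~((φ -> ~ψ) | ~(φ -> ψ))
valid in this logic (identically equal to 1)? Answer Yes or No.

Counterexample: take φ = 0, ψ = 0.
~ψ = ~0 = 1
φ -> ~ψ = 0 -> 1 = 1
φ -> ψ = 0 -> 0 = 1
~(φ -> ψ) = ~1 = 0
(φ -> ~ψ) | ~(φ -> ψ) = 1 | 0 = 1
~((φ -> ~ψ) | ~(φ -> ψ)) = ~1 = 0
This gives 0 ≠ 1.

No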